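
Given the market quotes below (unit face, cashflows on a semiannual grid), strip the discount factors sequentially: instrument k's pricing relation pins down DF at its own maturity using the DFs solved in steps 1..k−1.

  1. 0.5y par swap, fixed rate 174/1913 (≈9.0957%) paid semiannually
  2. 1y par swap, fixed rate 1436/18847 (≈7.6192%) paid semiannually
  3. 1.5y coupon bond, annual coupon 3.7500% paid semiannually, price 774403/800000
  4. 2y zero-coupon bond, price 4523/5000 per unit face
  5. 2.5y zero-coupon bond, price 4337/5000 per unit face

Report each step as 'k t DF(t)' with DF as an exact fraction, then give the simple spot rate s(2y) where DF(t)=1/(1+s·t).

step 1 [0.5y] swap r/2=87/1913: DF=(1 − 87/1913·(0))/(1+87/1913) = 1913/2000 ≈ 0.956500
step 2 [1y] swap r/2=718/18847: DF=(1 − 718/18847·(0.956500))/(1+718/18847) = 4641/5000 ≈ 0.928200
step 3 [1.5y] bond c/2=3/160: DF=(774403/800000 − 3/160·(0.956500+0.928200))/(1+3/160) = 1831/2000 ≈ 0.915500
step 4 [2y] zero: DF = P = 4523/5000 ≈ 0.904600
step 5 [2.5y] zero: DF = P = 4337/5000 ≈ 0.867400

1 1/2 1913/2000
2 1 4641/5000
3 3/2 1831/2000
4 2 4523/5000
5 5/2 4337/5000
s(2y) = (1/(4523/5000) − 1)/(2) = 477/9046 ≈ 5.2730%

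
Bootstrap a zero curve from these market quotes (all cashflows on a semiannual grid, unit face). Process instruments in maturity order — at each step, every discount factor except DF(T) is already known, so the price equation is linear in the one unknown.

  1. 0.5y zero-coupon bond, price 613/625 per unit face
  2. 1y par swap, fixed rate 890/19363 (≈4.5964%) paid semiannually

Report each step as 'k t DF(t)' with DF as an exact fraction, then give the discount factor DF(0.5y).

step 1 [0.5y] zero: DF = P = 613/625 ≈ 0.980800
step 2 [1y] swap r/2=445/19363: DF=(1 − 445/19363·(0.980800))/(1+445/19363) = 1911/2000 ≈ 0.955500

1 1/2 613/625
2 1 1911/2000
DF(0.5y) = 613/625 ≈ 0.980800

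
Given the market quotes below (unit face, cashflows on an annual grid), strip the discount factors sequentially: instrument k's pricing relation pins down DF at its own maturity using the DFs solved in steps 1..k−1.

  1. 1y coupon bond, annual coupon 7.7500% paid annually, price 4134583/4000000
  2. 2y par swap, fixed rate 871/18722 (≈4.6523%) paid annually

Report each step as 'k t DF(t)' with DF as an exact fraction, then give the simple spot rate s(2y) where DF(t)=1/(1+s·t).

1 1 9593/10000
2 2 9129/10000
s(2y) = (1/(9129/10000) − 1)/(2) = 871/18258 ≈ 4.7705%

step 1 [1y] bond c/1=31/400: DF=(4134583/4000000 − 31/400·(0))/(1+31/400) = 9593/10000 ≈ 0.959300
step 2 [2y] swap r/1=871/18722: DF=(1 − 871/18722·(0.959300))/(1+871/18722) = 9129/10000 ≈ 0.912900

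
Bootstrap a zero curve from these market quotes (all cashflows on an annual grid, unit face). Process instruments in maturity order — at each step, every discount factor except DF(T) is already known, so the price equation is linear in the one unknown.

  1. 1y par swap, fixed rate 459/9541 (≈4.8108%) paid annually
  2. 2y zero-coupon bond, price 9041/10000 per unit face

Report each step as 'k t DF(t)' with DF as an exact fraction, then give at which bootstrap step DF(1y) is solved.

1 1 9541/10000
2 2 9041/10000
DF(1y) is solved at step 1

step 1 [1y] swap r/1=459/9541: DF=(1 − 459/9541·(0))/(1+459/9541) = 9541/10000 ≈ 0.954100
step 2 [2y] zero: DF = P = 9041/10000 ≈ 0.904100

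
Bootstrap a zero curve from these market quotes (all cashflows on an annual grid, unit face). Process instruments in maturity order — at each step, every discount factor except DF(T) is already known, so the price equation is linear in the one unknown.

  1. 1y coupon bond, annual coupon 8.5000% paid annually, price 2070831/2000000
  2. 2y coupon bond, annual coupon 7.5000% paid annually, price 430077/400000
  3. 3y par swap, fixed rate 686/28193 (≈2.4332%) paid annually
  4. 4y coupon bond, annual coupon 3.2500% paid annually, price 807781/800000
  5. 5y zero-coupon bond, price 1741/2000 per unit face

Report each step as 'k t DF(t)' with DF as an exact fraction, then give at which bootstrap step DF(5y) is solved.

1 1 9543/10000
2 2 1167/1250
3 3 4657/5000
4 4 2223/2500
5 5 1741/2000
DF(5y) is solved at step 5

step 1 [1y] bond c/1=17/200: DF=(2070831/2000000 − 17/200·(0))/(1+17/200) = 9543/10000 ≈ 0.954300
step 2 [2y] bond c/1=3/40: DF=(430077/400000 − 3/40·(0.954300))/(1+3/40) = 1167/1250 ≈ 0.933600
step 3 [3y] swap r/1=686/28193: DF=(1 − 686/28193·(0.954300+0.933600))/(1+686/28193) = 4657/5000 ≈ 0.931400
step 4 [4y] bond c/1=13/400: DF=(807781/800000 − 13/400·(0.954300+0.933600+0.931400))/(1+13/400) = 2223/2500 ≈ 0.889200
step 5 [5y] zero: DF = P = 1741/2000 ≈ 0.870500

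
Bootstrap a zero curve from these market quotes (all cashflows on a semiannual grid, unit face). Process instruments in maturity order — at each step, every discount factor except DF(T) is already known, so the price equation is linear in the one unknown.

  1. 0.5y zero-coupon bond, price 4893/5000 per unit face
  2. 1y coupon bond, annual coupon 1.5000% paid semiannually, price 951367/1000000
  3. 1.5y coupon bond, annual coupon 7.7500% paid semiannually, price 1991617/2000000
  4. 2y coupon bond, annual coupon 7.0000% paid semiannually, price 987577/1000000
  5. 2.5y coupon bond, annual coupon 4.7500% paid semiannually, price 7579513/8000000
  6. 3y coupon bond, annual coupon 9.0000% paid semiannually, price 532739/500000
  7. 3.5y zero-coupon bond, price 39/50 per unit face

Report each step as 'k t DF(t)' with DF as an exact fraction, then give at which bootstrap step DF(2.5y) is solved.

1 1/2 4893/5000
2 1 937/1000
3 3/2 1109/1250
4 2 4297/5000
5 5/2 1681/2000
6 3 8257/10000
7 7/2 39/50
DF(2.5y) is solved at step 5

step 1 [0.5y] zero: DF = P = 4893/5000 ≈ 0.978600
step 2 [1y] bond c/2=3/400: DF=(951367/1000000 − 3/400·(0.978600))/(1+3/400) = 937/1000 ≈ 0.937000
step 3 [1.5y] bond c/2=31/800: DF=(1991617/2000000 − 31/800·(0.978600+0.937000))/(1+31/800) = 1109/1250 ≈ 0.887200
step 4 [2y] bond c/2=7/200: DF=(987577/1000000 − 7/200·(0.978600+0.937000+0.887200))/(1+7/200) = 4297/5000 ≈ 0.859400
step 5 [2.5y] bond c/2=19/800: DF=(7579513/8000000 − 19/800·(0.978600+0.937000+0.887200+0.859400))/(1+19/800) = 1681/2000 ≈ 0.840500
step 6 [3y] bond c/2=9/200: DF=(532739/500000 − 9/200·(0.978600+0.937000+0.887200+0.859400+0.840500))/(1+9/200) = 8257/10000 ≈ 0.825700
step 7 [3.5y] zero: DF = P = 39/50 ≈ 0.780000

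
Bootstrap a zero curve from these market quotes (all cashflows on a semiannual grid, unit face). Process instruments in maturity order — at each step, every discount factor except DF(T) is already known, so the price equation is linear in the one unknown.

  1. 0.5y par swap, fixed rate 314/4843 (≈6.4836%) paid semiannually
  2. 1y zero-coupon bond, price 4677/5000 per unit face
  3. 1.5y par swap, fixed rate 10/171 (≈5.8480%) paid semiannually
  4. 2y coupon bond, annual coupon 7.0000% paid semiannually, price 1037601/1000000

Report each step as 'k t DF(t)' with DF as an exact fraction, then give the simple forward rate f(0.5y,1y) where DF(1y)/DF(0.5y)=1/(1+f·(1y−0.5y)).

1 1/2 4843/5000
2 1 4677/5000
3 3/2 367/400
4 2 9071/10000
f(0.5y,1y) = ((4843/5000)/(4677/5000) − 1)/(1/2) = 332/4677 ≈ 7.0986%

step 1 [0.5y] swap r/2=157/4843: DF=(1 − 157/4843·(0))/(1+157/4843) = 4843/5000 ≈ 0.968600
step 2 [1y] zero: DF = P = 4677/5000 ≈ 0.935400
step 3 [1.5y] swap r/2=5/171: DF=(1 − 5/171·(0.968600+0.935400))/(1+5/171) = 367/400 ≈ 0.917500
step 4 [2y] bond c/2=7/200: DF=(1037601/1000000 − 7/200·(0.968600+0.935400+0.917500))/(1+7/200) = 9071/10000 ≈ 0.907100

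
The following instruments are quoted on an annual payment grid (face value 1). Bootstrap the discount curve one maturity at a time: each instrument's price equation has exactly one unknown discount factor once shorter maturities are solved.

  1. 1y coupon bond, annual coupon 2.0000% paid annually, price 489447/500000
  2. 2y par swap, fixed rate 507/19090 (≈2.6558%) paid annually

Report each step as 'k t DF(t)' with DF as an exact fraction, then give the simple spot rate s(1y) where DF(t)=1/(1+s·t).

1 1 9597/10000
2 2 9493/10000
s(1y) = (1/(9597/10000) − 1)/(1) = 403/9597 ≈ 4.1992%

step 1 [1y] bond c/1=1/50: DF=(489447/500000 − 1/50·(0))/(1+1/50) = 9597/10000 ≈ 0.959700
step 2 [2y] swap r/1=507/19090: DF=(1 − 507/19090·(0.959700))/(1+507/19090) = 9493/10000 ≈ 0.949300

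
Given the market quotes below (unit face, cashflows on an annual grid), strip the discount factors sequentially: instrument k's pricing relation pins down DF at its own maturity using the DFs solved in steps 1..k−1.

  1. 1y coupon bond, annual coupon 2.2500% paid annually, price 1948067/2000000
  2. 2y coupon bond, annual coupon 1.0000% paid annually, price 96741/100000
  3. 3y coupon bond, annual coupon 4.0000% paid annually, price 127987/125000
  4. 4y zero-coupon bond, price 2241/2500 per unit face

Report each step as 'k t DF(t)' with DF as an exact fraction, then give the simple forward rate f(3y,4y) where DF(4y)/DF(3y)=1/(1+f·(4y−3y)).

1 1 4763/5000
2 2 2371/2500
3 3 4557/5000
4 4 2241/2500
f(3y,4y) = ((4557/5000)/(2241/2500) − 1)/(1) = 25/1494 ≈ 1.6734%

step 1 [1y] bond c/1=9/400: DF=(1948067/2000000 − 9/400·(0))/(1+9/400) = 4763/5000 ≈ 0.952600
step 2 [2y] bond c/1=1/100: DF=(96741/100000 − 1/100·(0.952600))/(1+1/100) = 2371/2500 ≈ 0.948400
step 3 [3y] bond c/1=1/25: DF=(127987/125000 − 1/25·(0.952600+0.948400))/(1+1/25) = 4557/5000 ≈ 0.911400
step 4 [4y] zero: DF = P = 2241/2500 ≈ 0.896400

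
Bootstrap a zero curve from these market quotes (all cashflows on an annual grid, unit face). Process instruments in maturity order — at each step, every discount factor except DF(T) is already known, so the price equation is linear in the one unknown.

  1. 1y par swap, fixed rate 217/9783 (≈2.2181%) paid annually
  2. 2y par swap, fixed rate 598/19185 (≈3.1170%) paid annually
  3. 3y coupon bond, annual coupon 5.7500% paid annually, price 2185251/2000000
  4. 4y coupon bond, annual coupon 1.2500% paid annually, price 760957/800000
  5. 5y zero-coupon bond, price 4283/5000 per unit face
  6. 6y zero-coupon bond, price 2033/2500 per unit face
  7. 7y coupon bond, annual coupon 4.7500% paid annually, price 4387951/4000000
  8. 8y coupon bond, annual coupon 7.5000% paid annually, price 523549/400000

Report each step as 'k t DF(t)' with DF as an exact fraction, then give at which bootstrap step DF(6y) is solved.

step 1 [1y] swap r/1=217/9783: DF=(1 − 217/9783·(0))/(1+217/9783) = 9783/10000 ≈ 0.978300
step 2 [2y] swap r/1=598/19185: DF=(1 − 598/19185·(0.978300))/(1+598/19185) = 4701/5000 ≈ 0.940200
step 3 [3y] bond c/1=23/400: DF=(2185251/2000000 − 23/400·(0.978300+0.940200))/(1+23/400) = 9289/10000 ≈ 0.928900
step 4 [4y] bond c/1=1/80: DF=(760957/800000 − 1/80·(0.978300+0.940200+0.928900))/(1+1/80) = 9043/10000 ≈ 0.904300
step 5 [5y] zero: DF = P = 4283/5000 ≈ 0.856600
step 6 [6y] zero: DF = P = 2033/2500 ≈ 0.813200
step 7 [7y] bond c/1=19/400: DF=(4387951/4000000 − 19/400·(0.978300+0.940200+0.928900+0.904300+0.856600+0.813200))/(1+19/400) = 4007/5000 ≈ 0.801400
step 8 [8y] bond c/1=3/40: DF=(523549/400000 − 3/40·(0.978300+0.940200+0.928900+0.904300+0.856600+0.813200+0.801400))/(1+3/40) = 3917/5000 ≈ 0.783400

1 1 9783/10000
2 2 4701/5000
3 3 9289/10000
4 4 9043/10000
5 5 4283/5000
6 6 2033/2500
7 7 4007/5000
8 8 3917/5000
DF(6y) is solved at step 6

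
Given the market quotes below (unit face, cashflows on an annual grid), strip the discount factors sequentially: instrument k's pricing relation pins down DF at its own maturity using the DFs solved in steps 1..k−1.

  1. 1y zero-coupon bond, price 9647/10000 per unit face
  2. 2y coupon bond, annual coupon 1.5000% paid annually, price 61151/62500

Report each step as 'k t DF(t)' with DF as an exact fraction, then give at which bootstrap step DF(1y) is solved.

step 1 [1y] zero: DF = P = 9647/10000 ≈ 0.964700
step 2 [2y] bond c/1=3/200: DF=(61151/62500 − 3/200·(0.964700))/(1+3/200) = 9497/10000 ≈ 0.949700

1 1 9647/10000
2 2 9497/10000
DF(1y) is solved at step 1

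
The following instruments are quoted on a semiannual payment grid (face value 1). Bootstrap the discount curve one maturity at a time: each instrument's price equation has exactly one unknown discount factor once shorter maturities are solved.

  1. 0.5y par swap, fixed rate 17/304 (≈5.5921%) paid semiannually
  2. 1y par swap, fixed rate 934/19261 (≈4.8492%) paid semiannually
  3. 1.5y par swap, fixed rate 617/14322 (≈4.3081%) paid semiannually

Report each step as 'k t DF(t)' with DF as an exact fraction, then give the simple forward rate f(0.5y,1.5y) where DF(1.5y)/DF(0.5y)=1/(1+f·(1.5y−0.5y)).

1 1/2 608/625
2 1 9533/10000
3 3/2 9383/10000
f(0.5y,1.5y) = ((608/625)/(9383/10000) − 1)/(1) = 345/9383 ≈ 3.6769%

step 1 [0.5y] swap r/2=17/608: DF=(1 − 17/608·(0))/(1+17/608) = 608/625 ≈ 0.972800
step 2 [1y] swap r/2=467/19261: DF=(1 − 467/19261·(0.972800))/(1+467/19261) = 9533/10000 ≈ 0.953300
step 3 [1.5y] swap r/2=617/28644: DF=(1 − 617/28644·(0.972800+0.953300))/(1+617/28644) = 9383/10000 ≈ 0.938300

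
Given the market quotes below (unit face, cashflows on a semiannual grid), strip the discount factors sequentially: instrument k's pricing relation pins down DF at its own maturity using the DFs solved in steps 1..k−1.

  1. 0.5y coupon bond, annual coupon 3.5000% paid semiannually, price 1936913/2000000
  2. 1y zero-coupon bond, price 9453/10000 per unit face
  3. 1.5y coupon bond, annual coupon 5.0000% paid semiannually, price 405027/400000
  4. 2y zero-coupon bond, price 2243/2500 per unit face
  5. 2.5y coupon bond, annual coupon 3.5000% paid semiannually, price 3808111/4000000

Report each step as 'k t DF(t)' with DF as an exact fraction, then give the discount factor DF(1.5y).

step 1 [0.5y] bond c/2=7/400: DF=(1936913/2000000 − 7/400·(0))/(1+7/400) = 4759/5000 ≈ 0.951800
step 2 [1y] zero: DF = P = 9453/10000 ≈ 0.945300
step 3 [1.5y] bond c/2=1/40: DF=(405027/400000 − 1/40·(0.951800+0.945300))/(1+1/40) = 1177/1250 ≈ 0.941600
step 4 [2y] zero: DF = P = 2243/2500 ≈ 0.897200
step 5 [2.5y] bond c/2=7/400: DF=(3808111/4000000 − 7/400·(0.951800+0.945300+0.941600+0.897200))/(1+7/400) = 4357/5000 ≈ 0.871400

1 1/2 4759/5000
2 1 9453/10000
3 3/2 1177/1250
4 2 2243/2500
5 5/2 4357/5000
DF(1.5y) = 1177/1250 ≈ 0.941600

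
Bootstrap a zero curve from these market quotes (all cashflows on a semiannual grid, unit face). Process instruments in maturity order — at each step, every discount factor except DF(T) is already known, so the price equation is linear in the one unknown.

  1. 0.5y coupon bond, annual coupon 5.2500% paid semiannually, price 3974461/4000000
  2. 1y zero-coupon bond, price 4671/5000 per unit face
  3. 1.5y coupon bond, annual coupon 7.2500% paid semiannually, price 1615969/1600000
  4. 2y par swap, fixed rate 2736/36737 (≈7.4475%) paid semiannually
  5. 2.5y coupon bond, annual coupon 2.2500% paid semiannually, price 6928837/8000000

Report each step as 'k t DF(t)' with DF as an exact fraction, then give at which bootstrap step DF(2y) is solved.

step 1 [0.5y] bond c/2=21/800: DF=(3974461/4000000 − 21/800·(0))/(1+21/800) = 4841/5000 ≈ 0.968200
step 2 [1y] zero: DF = P = 4671/5000 ≈ 0.934200
step 3 [1.5y] bond c/2=29/800: DF=(1615969/1600000 − 29/800·(0.968200+0.934200))/(1+29/800) = 9081/10000 ≈ 0.908100
step 4 [2y] swap r/2=1368/36737: DF=(1 − 1368/36737·(0.968200+0.934200+0.908100))/(1+1368/36737) = 1079/1250 ≈ 0.863200
step 5 [2.5y] bond c/2=9/800: DF=(6928837/8000000 − 9/800·(0.968200+0.934200+0.908100+0.863200))/(1+9/800) = 2039/2500 ≈ 0.815600

1 1/2 4841/5000
2 1 4671/5000
3 3/2 9081/10000
4 2 1079/1250
5 5/2 2039/2500
DF(2y) is solved at step 4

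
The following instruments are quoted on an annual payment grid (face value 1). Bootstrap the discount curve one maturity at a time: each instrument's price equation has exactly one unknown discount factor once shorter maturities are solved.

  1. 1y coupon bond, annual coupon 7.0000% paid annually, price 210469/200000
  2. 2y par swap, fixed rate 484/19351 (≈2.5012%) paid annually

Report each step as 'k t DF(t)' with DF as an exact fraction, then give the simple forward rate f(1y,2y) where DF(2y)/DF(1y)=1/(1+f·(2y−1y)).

step 1 [1y] bond c/1=7/100: DF=(210469/200000 − 7/100·(0))/(1+7/100) = 1967/2000 ≈ 0.983500
step 2 [2y] swap r/1=484/19351: DF=(1 − 484/19351·(0.983500))/(1+484/19351) = 2379/2500 ≈ 0.951600

1 1 1967/2000
2 2 2379/2500
f(1y,2y) = ((1967/2000)/(2379/2500) − 1)/(1) = 319/9516 ≈ 3.3522%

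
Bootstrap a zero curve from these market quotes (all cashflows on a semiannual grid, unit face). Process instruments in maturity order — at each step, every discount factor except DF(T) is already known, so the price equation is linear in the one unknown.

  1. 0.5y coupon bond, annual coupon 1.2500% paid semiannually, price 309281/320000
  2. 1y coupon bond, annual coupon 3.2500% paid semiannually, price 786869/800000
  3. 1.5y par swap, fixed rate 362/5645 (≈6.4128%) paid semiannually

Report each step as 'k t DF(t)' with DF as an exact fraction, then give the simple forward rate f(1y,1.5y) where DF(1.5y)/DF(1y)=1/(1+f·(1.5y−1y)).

1 1/2 1921/2000
2 1 381/400
3 3/2 1819/2000
f(1y,1.5y) = ((381/400)/(1819/2000) − 1)/(1/2) = 172/1819 ≈ 9.4557%

step 1 [0.5y] bond c/2=1/160: DF=(309281/320000 − 1/160·(0))/(1+1/160) = 1921/2000 ≈ 0.960500
step 2 [1y] bond c/2=13/800: DF=(786869/800000 − 13/800·(0.960500))/(1+13/800) = 381/400 ≈ 0.952500
step 3 [1.5y] swap r/2=181/5645: DF=(1 − 181/5645·(0.960500+0.952500))/(1+181/5645) = 1819/2000 ≈ 0.909500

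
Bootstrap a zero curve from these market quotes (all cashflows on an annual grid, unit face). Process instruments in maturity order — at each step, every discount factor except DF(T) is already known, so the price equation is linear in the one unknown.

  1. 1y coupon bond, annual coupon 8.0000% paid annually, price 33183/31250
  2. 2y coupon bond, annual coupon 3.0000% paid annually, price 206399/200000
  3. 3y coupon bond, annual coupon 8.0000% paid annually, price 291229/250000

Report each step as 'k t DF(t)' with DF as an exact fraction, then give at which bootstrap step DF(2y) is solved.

step 1 [1y] bond c/1=2/25: DF=(33183/31250 − 2/25·(0))/(1+2/25) = 1229/1250 ≈ 0.983200
step 2 [2y] bond c/1=3/100: DF=(206399/200000 − 3/100·(0.983200))/(1+3/100) = 9733/10000 ≈ 0.973300
step 3 [3y] bond c/1=2/25: DF=(291229/250000 − 2/25·(0.983200+0.973300))/(1+2/25) = 9337/10000 ≈ 0.933700

1 1 1229/1250
2 2 9733/10000
3 3 9337/10000
DF(2y) is solved at step 2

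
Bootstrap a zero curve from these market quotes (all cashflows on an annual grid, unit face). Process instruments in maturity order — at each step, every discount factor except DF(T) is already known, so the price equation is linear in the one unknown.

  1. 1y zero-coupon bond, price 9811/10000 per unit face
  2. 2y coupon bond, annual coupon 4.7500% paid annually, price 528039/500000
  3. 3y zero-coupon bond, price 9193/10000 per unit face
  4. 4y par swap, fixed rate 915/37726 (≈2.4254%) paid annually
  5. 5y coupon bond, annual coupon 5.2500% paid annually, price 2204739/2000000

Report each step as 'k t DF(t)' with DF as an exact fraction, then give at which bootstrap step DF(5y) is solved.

step 1 [1y] zero: DF = P = 9811/10000 ≈ 0.981100
step 2 [2y] bond c/1=19/400: DF=(528039/500000 − 19/400·(0.981100))/(1+19/400) = 9637/10000 ≈ 0.963700
step 3 [3y] zero: DF = P = 9193/10000 ≈ 0.919300
step 4 [4y] swap r/1=915/37726: DF=(1 − 915/37726·(0.981100+0.963700+0.919300))/(1+915/37726) = 1817/2000 ≈ 0.908500
step 5 [5y] bond c/1=21/400: DF=(2204739/2000000 − 21/400·(0.981100+0.963700+0.919300+0.908500))/(1+21/400) = 537/625 ≈ 0.859200

1 1 9811/10000
2 2 9637/10000
3 3 9193/10000
4 4 1817/2000
5 5 537/625
DF(5y) is solved at step 5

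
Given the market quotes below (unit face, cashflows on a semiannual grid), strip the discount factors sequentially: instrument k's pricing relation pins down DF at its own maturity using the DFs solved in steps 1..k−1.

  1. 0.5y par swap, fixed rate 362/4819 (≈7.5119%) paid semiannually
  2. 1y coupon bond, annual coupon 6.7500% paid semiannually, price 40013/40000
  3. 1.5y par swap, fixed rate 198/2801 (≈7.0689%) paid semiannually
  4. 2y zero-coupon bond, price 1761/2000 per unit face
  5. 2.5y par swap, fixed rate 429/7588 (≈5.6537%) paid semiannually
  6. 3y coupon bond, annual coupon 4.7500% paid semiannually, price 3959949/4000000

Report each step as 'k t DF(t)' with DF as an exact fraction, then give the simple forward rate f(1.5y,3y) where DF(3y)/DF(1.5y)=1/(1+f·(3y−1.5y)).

1 1/2 4819/5000
2 1 4681/5000
3 3/2 901/1000
4 2 1761/2000
5 5/2 8713/10000
6 3 4307/5000
f(1.5y,3y) = ((901/1000)/(4307/5000) − 1)/(3/2) = 132/4307 ≈ 3.0648%

step 1 [0.5y] swap r/2=181/4819: DF=(1 − 181/4819·(0))/(1+181/4819) = 4819/5000 ≈ 0.963800
step 2 [1y] bond c/2=27/800: DF=(40013/40000 − 27/800·(0.963800))/(1+27/800) = 4681/5000 ≈ 0.936200
step 3 [1.5y] swap r/2=99/2801: DF=(1 − 99/2801·(0.963800+0.936200))/(1+99/2801) = 901/1000 ≈ 0.901000
step 4 [2y] zero: DF = P = 1761/2000 ≈ 0.880500
step 5 [2.5y] swap r/2=429/15176: DF=(1 − 429/15176·(0.963800+0.936200+0.901000+0.880500))/(1+429/15176) = 8713/10000 ≈ 0.871300
step 6 [3y] bond c/2=19/800: DF=(3959949/4000000 − 19/800·(0.963800+0.936200+0.901000+0.880500+0.871300))/(1+19/800) = 4307/5000 ≈ 0.861400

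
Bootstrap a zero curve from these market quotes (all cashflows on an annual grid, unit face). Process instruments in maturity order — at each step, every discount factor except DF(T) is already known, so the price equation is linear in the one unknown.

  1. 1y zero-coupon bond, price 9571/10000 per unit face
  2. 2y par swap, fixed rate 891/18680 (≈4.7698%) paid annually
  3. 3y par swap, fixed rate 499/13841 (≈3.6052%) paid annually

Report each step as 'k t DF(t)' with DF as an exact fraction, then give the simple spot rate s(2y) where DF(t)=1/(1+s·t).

step 1 [1y] zero: DF = P = 9571/10000 ≈ 0.957100
step 2 [2y] swap r/1=891/18680: DF=(1 − 891/18680·(0.957100))/(1+891/18680) = 9109/10000 ≈ 0.910900
step 3 [3y] swap r/1=499/13841: DF=(1 − 499/13841·(0.957100+0.910900))/(1+499/13841) = 4501/5000 ≈ 0.900200

1 1 9571/10000
2 2 9109/10000
3 3 4501/5000
s(2y) = (1/(9109/10000) − 1)/(2) = 891/18218 ≈ 4.8908%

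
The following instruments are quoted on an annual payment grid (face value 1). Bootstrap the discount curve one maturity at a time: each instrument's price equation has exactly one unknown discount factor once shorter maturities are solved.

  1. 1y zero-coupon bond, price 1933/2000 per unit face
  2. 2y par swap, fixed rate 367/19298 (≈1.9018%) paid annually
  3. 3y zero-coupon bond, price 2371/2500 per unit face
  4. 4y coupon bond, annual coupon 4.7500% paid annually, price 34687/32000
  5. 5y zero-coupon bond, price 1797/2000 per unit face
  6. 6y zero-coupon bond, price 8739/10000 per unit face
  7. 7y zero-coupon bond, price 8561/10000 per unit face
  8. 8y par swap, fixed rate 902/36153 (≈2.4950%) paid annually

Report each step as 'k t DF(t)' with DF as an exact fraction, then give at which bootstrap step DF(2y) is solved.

1 1 1933/2000
2 2 9633/10000
3 3 2371/2500
4 4 9043/10000
5 5 1797/2000
6 6 8739/10000
7 7 8561/10000
8 8 2049/2500
DF(2y) is solved at step 2

step 1 [1y] zero: DF = P = 1933/2000 ≈ 0.966500
step 2 [2y] swap r/1=367/19298: DF=(1 − 367/19298·(0.966500))/(1+367/19298) = 9633/10000 ≈ 0.963300
step 3 [3y] zero: DF = P = 2371/2500 ≈ 0.948400
step 4 [4y] bond c/1=19/400: DF=(34687/32000 − 19/400·(0.966500+0.963300+0.948400))/(1+19/400) = 9043/10000 ≈ 0.904300
step 5 [5y] zero: DF = P = 1797/2000 ≈ 0.898500
step 6 [6y] zero: DF = P = 8739/10000 ≈ 0.873900
step 7 [7y] zero: DF = P = 8561/10000 ≈ 0.856100
step 8 [8y] swap r/1=902/36153: DF=(1 − 902/36153·(0.966500+0.963300+0.948400+0.904300+0.898500+0.873900+0.856100))/(1+902/36153) = 2049/2500 ≈ 0.819600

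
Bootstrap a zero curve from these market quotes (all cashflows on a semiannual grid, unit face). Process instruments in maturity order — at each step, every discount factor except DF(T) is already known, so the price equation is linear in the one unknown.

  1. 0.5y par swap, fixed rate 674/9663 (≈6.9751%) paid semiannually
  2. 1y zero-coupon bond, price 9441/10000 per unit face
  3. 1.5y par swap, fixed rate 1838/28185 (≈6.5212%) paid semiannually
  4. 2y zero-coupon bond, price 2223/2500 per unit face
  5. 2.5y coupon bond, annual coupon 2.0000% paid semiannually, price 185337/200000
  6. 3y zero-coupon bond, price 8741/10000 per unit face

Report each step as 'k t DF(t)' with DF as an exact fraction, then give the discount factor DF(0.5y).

step 1 [0.5y] swap r/2=337/9663: DF=(1 − 337/9663·(0))/(1+337/9663) = 9663/10000 ≈ 0.966300
step 2 [1y] zero: DF = P = 9441/10000 ≈ 0.944100
step 3 [1.5y] swap r/2=919/28185: DF=(1 − 919/28185·(0.966300+0.944100))/(1+919/28185) = 9081/10000 ≈ 0.908100
step 4 [2y] zero: DF = P = 2223/2500 ≈ 0.889200
step 5 [2.5y] bond c/2=1/100: DF=(185337/200000 − 1/100·(0.966300+0.944100+0.908100+0.889200))/(1+1/100) = 1101/1250 ≈ 0.880800
step 6 [3y] zero: DF = P = 8741/10000 ≈ 0.874100

1 1/2 9663/10000
2 1 9441/10000
3 3/2 9081/10000
4 2 2223/2500
5 5/2 1101/1250
6 3 8741/10000
DF(0.5y) = 9663/10000 ≈ 0.966300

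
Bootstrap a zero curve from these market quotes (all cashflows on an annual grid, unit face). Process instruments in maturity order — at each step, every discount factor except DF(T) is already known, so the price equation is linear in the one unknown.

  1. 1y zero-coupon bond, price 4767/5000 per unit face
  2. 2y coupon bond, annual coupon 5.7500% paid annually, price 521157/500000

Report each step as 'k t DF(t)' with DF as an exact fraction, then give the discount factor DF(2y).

step 1 [1y] zero: DF = P = 4767/5000 ≈ 0.953400
step 2 [2y] bond c/1=23/400: DF=(521157/500000 − 23/400·(0.953400))/(1+23/400) = 4669/5000 ≈ 0.933800

1 1 4767/5000
2 2 4669/5000
DF(2y) = 4669/5000 ≈ 0.933800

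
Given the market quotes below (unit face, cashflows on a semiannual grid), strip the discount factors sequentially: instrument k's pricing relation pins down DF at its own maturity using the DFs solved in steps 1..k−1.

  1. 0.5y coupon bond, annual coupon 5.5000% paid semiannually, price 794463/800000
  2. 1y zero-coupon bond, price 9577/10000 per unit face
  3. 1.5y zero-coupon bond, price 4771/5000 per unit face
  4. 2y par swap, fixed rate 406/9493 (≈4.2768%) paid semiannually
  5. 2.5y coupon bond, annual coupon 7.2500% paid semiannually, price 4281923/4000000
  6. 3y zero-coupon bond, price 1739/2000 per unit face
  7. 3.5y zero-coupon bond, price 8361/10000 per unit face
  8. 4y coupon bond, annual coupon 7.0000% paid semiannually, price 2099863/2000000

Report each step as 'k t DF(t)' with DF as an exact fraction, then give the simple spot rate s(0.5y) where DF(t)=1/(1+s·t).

1 1/2 1933/2000
2 1 9577/10000
3 3/2 4771/5000
4 2 2297/2500
5 5/2 4501/5000
6 3 1739/2000
7 7/2 8361/10000
8 4 7979/10000
s(0.5y) = (1/(1933/2000) − 1)/(1/2) = 134/1933 ≈ 6.9322%

step 1 [0.5y] bond c/2=11/400: DF=(794463/800000 − 11/400·(0))/(1+11/400) = 1933/2000 ≈ 0.966500
step 2 [1y] zero: DF = P = 9577/10000 ≈ 0.957700
step 3 [1.5y] zero: DF = P = 4771/5000 ≈ 0.954200
step 4 [2y] swap r/2=203/9493: DF=(1 − 203/9493·(0.966500+0.957700+0.954200))/(1+203/9493) = 2297/2500 ≈ 0.918800
step 5 [2.5y] bond c/2=29/800: DF=(4281923/4000000 − 29/800·(0.966500+0.957700+0.954200+0.918800))/(1+29/800) = 4501/5000 ≈ 0.900200
step 6 [3y] zero: DF = P = 1739/2000 ≈ 0.869500
step 7 [3.5y] zero: DF = P = 8361/10000 ≈ 0.836100
step 8 [4y] bond c/2=7/200: DF=(2099863/2000000 − 7/200·(0.966500+0.957700+0.954200+0.918800+0.900200+0.869500+0.836100))/(1+7/200) = 7979/10000 ≈ 0.797900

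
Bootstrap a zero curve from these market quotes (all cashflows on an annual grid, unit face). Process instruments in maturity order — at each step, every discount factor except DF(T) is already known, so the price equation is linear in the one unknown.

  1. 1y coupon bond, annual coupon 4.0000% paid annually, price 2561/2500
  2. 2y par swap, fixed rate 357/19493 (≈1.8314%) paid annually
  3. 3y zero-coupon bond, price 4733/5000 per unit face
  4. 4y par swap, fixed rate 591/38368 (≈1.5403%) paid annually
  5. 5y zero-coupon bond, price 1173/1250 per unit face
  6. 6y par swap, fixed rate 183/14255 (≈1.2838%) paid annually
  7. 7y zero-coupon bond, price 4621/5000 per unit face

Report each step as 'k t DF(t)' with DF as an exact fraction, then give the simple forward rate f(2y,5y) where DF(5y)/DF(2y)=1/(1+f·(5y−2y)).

step 1 [1y] bond c/1=1/25: DF=(2561/2500 − 1/25·(0))/(1+1/25) = 197/200 ≈ 0.985000
step 2 [2y] swap r/1=357/19493: DF=(1 − 357/19493·(0.985000))/(1+357/19493) = 9643/10000 ≈ 0.964300
step 3 [3y] zero: DF = P = 4733/5000 ≈ 0.946600
step 4 [4y] swap r/1=591/38368: DF=(1 − 591/38368·(0.985000+0.964300+0.946600))/(1+591/38368) = 9409/10000 ≈ 0.940900
step 5 [5y] zero: DF = P = 1173/1250 ≈ 0.938400
step 6 [6y] swap r/1=183/14255: DF=(1 − 183/14255·(0.985000+0.964300+0.946600+0.940900+0.938400))/(1+183/14255) = 2317/2500 ≈ 0.926800
step 7 [7y] zero: DF = P = 4621/5000 ≈ 0.924200

1 1 197/200
2 2 9643/10000
3 3 4733/5000
4 4 9409/10000
5 5 1173/1250
6 6 2317/2500
7 7 4621/5000
f(2y,5y) = ((9643/10000)/(1173/1250) − 1)/(3) = 259/28152 ≈ 0.9200%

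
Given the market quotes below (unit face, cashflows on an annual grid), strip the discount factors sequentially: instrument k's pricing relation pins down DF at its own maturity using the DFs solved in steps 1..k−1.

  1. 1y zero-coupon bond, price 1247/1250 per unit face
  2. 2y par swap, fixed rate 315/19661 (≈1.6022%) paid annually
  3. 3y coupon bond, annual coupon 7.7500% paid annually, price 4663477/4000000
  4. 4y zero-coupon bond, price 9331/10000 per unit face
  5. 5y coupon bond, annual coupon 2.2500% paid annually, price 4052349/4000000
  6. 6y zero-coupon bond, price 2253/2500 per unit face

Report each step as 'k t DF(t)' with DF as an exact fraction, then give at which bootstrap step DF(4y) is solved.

1 1 1247/1250
2 2 1937/2000
3 3 4703/5000
4 4 9331/10000
5 5 9063/10000
6 6 2253/2500
DF(4y) is solved at step 4

step 1 [1y] zero: DF = P = 1247/1250 ≈ 0.997600
step 2 [2y] swap r/1=315/19661: DF=(1 − 315/19661·(0.997600))/(1+315/19661) = 1937/2000 ≈ 0.968500
step 3 [3y] bond c/1=31/400: DF=(4663477/4000000 − 31/400·(0.997600+0.968500))/(1+31/400) = 4703/5000 ≈ 0.940600
step 4 [4y] zero: DF = P = 9331/10000 ≈ 0.933100
step 5 [5y] bond c/1=9/400: DF=(4052349/4000000 − 9/400·(0.997600+0.968500+0.940600+0.933100))/(1+9/400) = 9063/10000 ≈ 0.906300
step 6 [6y] zero: DF = P = 2253/2500 ≈ 0.901200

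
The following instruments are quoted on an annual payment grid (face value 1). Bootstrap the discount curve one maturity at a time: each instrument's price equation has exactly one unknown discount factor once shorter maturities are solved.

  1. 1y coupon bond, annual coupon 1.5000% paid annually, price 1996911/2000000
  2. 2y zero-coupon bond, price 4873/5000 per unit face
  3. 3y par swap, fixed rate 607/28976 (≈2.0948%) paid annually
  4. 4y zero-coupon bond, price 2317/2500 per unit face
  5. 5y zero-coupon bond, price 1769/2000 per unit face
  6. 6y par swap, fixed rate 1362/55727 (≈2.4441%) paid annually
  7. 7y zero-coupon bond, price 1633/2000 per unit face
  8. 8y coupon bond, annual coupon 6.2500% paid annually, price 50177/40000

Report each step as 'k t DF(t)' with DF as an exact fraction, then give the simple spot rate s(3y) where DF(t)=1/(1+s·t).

1 1 9837/10000
2 2 4873/5000
3 3 9393/10000
4 4 2317/2500
5 5 1769/2000
6 6 4319/5000
7 7 1633/2000
8 8 503/625
s(3y) = (1/(9393/10000) − 1)/(3) = 607/28179 ≈ 2.1541%

step 1 [1y] bond c/1=3/200: DF=(1996911/2000000 − 3/200·(0))/(1+3/200) = 9837/10000 ≈ 0.983700
step 2 [2y] zero: DF = P = 4873/5000 ≈ 0.974600
step 3 [3y] swap r/1=607/28976: DF=(1 − 607/28976·(0.983700+0.974600))/(1+607/28976) = 9393/10000 ≈ 0.939300
step 4 [4y] zero: DF = P = 2317/2500 ≈ 0.926800
step 5 [5y] zero: DF = P = 1769/2000 ≈ 0.884500
step 6 [6y] swap r/1=1362/55727: DF=(1 − 1362/55727·(0.983700+0.974600+0.939300+0.926800+0.884500))/(1+1362/55727) = 4319/5000 ≈ 0.863800
step 7 [7y] zero: DF = P = 1633/2000 ≈ 0.816500
step 8 [8y] bond c/1=1/16: DF=(50177/40000 − 1/16·(0.983700+0.974600+0.939300+0.926800+0.884500+0.863800+0.816500))/(1+1/16) = 503/625 ≈ 0.804800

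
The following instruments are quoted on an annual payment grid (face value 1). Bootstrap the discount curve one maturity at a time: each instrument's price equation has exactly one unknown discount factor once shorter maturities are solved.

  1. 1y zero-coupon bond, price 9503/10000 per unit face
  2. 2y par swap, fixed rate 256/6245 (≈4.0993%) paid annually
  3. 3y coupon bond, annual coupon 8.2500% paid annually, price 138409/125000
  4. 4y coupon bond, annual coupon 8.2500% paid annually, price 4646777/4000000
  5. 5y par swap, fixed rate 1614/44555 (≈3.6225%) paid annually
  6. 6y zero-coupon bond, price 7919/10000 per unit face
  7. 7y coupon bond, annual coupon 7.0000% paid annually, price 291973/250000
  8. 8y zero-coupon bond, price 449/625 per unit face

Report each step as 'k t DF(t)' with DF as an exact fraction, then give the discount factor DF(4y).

1 1 9503/10000
2 2 577/625
3 3 8801/10000
4 4 8633/10000
5 5 4193/5000
6 6 7919/10000
7 7 3741/5000
8 8 449/625
DF(4y) = 8633/10000 ≈ 0.863300

step 1 [1y] zero: DF = P = 9503/10000 ≈ 0.950300
step 2 [2y] swap r/1=256/6245: DF=(1 − 256/6245·(0.950300))/(1+256/6245) = 577/625 ≈ 0.923200
step 3 [3y] bond c/1=33/400: DF=(138409/125000 − 33/400·(0.950300+0.923200))/(1+33/400) = 8801/10000 ≈ 0.880100
step 4 [4y] bond c/1=33/400: DF=(4646777/4000000 − 33/400·(0.950300+0.923200+0.880100))/(1+33/400) = 8633/10000 ≈ 0.863300
step 5 [5y] swap r/1=1614/44555: DF=(1 − 1614/44555·(0.950300+0.923200+0.880100+0.863300))/(1+1614/44555) = 4193/5000 ≈ 0.838600
step 6 [6y] zero: DF = P = 7919/10000 ≈ 0.791900
step 7 [7y] bond c/1=7/100: DF=(291973/250000 − 7/100·(0.950300+0.923200+0.880100+0.863300+0.838600+0.791900))/(1+7/100) = 3741/5000 ≈ 0.748200
step 8 [8y] zero: DF = P = 449/625 ≈ 0.718400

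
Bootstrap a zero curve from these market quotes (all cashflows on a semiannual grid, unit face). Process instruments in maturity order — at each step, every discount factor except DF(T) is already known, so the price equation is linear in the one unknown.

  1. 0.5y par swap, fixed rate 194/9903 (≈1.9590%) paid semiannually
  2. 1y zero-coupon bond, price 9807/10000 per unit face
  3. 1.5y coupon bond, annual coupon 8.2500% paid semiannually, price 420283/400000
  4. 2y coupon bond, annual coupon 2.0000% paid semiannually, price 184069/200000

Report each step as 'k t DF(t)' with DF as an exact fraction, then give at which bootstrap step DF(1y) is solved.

step 1 [0.5y] swap r/2=97/9903: DF=(1 − 97/9903·(0))/(1+97/9903) = 9903/10000 ≈ 0.990300
step 2 [1y] zero: DF = P = 9807/10000 ≈ 0.980700
step 3 [1.5y] bond c/2=33/800: DF=(420283/400000 − 33/800·(0.990300+0.980700))/(1+33/800) = 931/1000 ≈ 0.931000
step 4 [2y] bond c/2=1/100: DF=(184069/200000 − 1/100·(0.990300+0.980700+0.931000))/(1+1/100) = 353/400 ≈ 0.882500

1 1/2 9903/10000
2 1 9807/10000
3 3/2 931/1000
4 2 353/400
DF(1y) is solved at step 2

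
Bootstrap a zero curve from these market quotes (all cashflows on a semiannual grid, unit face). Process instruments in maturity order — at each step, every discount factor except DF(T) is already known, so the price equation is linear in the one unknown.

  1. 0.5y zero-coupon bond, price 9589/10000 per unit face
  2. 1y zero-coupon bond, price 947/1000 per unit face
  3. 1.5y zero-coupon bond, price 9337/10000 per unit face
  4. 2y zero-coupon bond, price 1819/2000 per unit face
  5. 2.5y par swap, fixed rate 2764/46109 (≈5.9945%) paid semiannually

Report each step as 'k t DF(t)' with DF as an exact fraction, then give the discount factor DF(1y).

step 1 [0.5y] zero: DF = P = 9589/10000 ≈ 0.958900
step 2 [1y] zero: DF = P = 947/1000 ≈ 0.947000
step 3 [1.5y] zero: DF = P = 9337/10000 ≈ 0.933700
step 4 [2y] zero: DF = P = 1819/2000 ≈ 0.909500
step 5 [2.5y] swap r/2=1382/46109: DF=(1 − 1382/46109·(0.958900+0.947000+0.933700+0.909500))/(1+1382/46109) = 4309/5000 ≈ 0.861800

1 1/2 9589/10000
2 1 947/1000
3 3/2 9337/10000
4 2 1819/2000
5 5/2 4309/5000
DF(1y) = 947/1000 ≈ 0.947000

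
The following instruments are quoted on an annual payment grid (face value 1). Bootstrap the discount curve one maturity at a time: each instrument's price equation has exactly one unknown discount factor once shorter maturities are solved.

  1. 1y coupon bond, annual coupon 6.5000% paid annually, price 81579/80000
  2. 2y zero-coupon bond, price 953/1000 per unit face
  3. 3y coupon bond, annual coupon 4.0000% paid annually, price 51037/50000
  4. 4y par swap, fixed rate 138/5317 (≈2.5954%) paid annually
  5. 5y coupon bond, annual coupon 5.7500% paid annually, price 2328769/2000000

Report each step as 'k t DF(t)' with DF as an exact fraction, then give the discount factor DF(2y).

step 1 [1y] bond c/1=13/200: DF=(81579/80000 − 13/200·(0))/(1+13/200) = 383/400 ≈ 0.957500
step 2 [2y] zero: DF = P = 953/1000 ≈ 0.953000
step 3 [3y] bond c/1=1/25: DF=(51037/50000 − 1/25·(0.957500+0.953000))/(1+1/25) = 227/250 ≈ 0.908000
step 4 [4y] swap r/1=138/5317: DF=(1 − 138/5317·(0.957500+0.953000+0.908000))/(1+138/5317) = 4517/5000 ≈ 0.903400
step 5 [5y] bond c/1=23/400: DF=(2328769/2000000 − 23/400·(0.957500+0.953000+0.908000+0.903400))/(1+23/400) = 8987/10000 ≈ 0.898700

1 1 383/400
2 2 953/1000
3 3 227/250
4 4 4517/5000
5 5 8987/10000
DF(2y) = 953/1000 ≈ 0.953000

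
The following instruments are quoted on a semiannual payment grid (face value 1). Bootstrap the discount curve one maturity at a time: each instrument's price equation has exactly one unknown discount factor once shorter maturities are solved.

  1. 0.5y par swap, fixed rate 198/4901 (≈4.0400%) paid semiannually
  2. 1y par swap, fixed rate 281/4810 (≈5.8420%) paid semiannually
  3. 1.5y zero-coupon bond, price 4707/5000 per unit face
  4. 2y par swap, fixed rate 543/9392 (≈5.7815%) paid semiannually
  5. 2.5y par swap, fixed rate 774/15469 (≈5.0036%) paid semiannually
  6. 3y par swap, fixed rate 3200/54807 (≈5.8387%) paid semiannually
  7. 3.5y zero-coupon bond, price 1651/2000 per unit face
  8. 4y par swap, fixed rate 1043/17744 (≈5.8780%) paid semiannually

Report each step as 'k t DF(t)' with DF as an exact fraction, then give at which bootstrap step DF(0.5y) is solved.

1 1/2 4901/5000
2 1 4719/5000
3 3/2 4707/5000
4 2 4457/5000
5 5/2 8839/10000
6 3 21/25
7 7/2 1651/2000
8 4 3957/5000
DF(0.5y) is solved at step 1

step 1 [0.5y] swap r/2=99/4901: DF=(1 − 99/4901·(0))/(1+99/4901) = 4901/5000 ≈ 0.980200
step 2 [1y] swap r/2=281/9620: DF=(1 − 281/9620·(0.980200))/(1+281/9620) = 4719/5000 ≈ 0.943800
step 3 [1.5y] zero: DF = P = 4707/5000 ≈ 0.941400
step 4 [2y] swap r/2=543/18784: DF=(1 − 543/18784·(0.980200+0.943800+0.941400))/(1+543/18784) = 4457/5000 ≈ 0.891400
step 5 [2.5y] swap r/2=387/15469: DF=(1 − 387/15469·(0.980200+0.943800+0.941400+0.891400))/(1+387/15469) = 8839/10000 ≈ 0.883900
step 6 [3y] swap r/2=1600/54807: DF=(1 − 1600/54807·(0.980200+0.943800+0.941400+0.891400+0.883900))/(1+1600/54807) = 21/25 ≈ 0.840000
step 7 [3.5y] zero: DF = P = 1651/2000 ≈ 0.825500
step 8 [4y] swap r/2=1043/35488: DF=(1 − 1043/35488·(0.980200+0.943800+0.941400+0.891400+0.883900+0.840000+0.825500))/(1+1043/35488) = 3957/5000 ≈ 0.791400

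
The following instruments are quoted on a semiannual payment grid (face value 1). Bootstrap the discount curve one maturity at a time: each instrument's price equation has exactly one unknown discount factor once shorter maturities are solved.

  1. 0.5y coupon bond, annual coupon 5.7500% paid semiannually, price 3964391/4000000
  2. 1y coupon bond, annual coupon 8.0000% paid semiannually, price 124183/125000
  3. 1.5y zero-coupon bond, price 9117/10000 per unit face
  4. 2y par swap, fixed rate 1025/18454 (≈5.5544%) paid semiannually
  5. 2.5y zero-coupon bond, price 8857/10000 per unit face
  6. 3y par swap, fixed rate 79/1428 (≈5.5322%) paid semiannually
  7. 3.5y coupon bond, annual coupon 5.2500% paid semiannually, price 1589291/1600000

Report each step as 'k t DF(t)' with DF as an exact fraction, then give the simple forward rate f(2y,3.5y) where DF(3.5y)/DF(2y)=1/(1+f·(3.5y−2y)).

step 1 [0.5y] bond c/2=23/800: DF=(3964391/4000000 − 23/800·(0))/(1+23/800) = 4817/5000 ≈ 0.963400
step 2 [1y] bond c/2=1/25: DF=(124183/125000 − 1/25·(0.963400))/(1+1/25) = 4591/5000 ≈ 0.918200
step 3 [1.5y] zero: DF = P = 9117/10000 ≈ 0.911700
step 4 [2y] swap r/2=1025/36908: DF=(1 − 1025/36908·(0.963400+0.918200+0.911700))/(1+1025/36908) = 359/400 ≈ 0.897500
step 5 [2.5y] zero: DF = P = 8857/10000 ≈ 0.885700
step 6 [3y] swap r/2=79/2856: DF=(1 − 79/2856·(0.963400+0.918200+0.911700+0.897500+0.885700))/(1+79/2856) = 8499/10000 ≈ 0.849900
step 7 [3.5y] bond c/2=21/800: DF=(1589291/1600000 − 21/800·(0.963400+0.918200+0.911700+0.897500+0.885700+0.849900))/(1+21/800) = 8291/10000 ≈ 0.829100

1 1/2 4817/5000
2 1 4591/5000
3 3/2 9117/10000
4 2 359/400
5 5/2 8857/10000
6 3 8499/10000
7 7/2 8291/10000
f(2y,3.5y) = ((359/400)/(8291/10000) − 1)/(3/2) = 456/8291 ≈ 5.4999%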